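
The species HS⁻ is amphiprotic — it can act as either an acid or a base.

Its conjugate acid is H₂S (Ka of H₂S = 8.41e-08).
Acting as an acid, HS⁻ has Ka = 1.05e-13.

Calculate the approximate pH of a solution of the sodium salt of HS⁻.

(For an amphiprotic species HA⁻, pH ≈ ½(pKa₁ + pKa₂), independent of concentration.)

pKa₁ = -log(8.41e-08) = 7.08; pKa₂ = -log(1.05e-13) = 12.98. For an amphiprotic species, pH ≈ ½(pKa₁ + pKa₂) = ½(7.08 + 12.98) = 10.03.

pH = 10.03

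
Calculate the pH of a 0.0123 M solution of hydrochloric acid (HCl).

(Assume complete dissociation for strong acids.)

[H⁺] = 0.0123 M for strong acid. pH = -log[H⁺] = -log(0.0123)

pH = 1.91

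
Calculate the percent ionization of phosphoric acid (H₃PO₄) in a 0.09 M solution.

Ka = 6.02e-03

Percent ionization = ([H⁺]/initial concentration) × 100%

Using Ka equilibrium: x² + Ka×x - Ka×C = 0. Solving: [H⁺] = 2.0460e-02. Percent = (2.0460e-02/0.09) × 100

Percent ionization = 22.7%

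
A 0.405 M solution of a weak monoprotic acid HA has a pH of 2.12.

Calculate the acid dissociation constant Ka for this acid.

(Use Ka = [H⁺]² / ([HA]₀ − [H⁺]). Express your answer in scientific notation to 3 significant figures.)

[H⁺] = 10^(−pH) = 10^(−2.12) = 7.586e-03 M. For HA ⇌ H⁺ + A⁻, Ka = [H⁺][A⁻]/[HA] = [H⁺]² / ([HA]₀ − [H⁺]) = (7.586e-03)² / (0.405 − 7.586e-03) = 1.45e-04.

K_a = 1.45e-04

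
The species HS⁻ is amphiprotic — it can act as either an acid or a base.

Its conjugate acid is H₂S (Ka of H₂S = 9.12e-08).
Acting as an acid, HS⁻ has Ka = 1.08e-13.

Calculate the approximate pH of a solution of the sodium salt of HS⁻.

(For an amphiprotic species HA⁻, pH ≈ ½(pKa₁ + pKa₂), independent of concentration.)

pKa₁ = -log(9.12e-08) = 7.04; pKa₂ = -log(1.08e-13) = 12.97. For an amphiprotic species, pH ≈ ½(pKa₁ + pKa₂) = ½(7.04 + 12.97) = 10.00.

pH = 10.00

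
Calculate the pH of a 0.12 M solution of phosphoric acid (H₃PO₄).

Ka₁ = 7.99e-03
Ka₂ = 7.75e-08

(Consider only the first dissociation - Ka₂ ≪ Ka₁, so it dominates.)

First dissociation dominates. From Ka₁ = [H⁺][HA⁻]/[H₂A], x² + Ka₁·x − Ka₁·C = 0 with C = 0.12 M and Ka₁ = 7.99e-03. Solving: [H⁺] = (−Ka₁ + √(Ka₁² + 4·Ka₁·C)) / 2 = 2.7226e-02 M. pH = -log(2.7226e-02) = 1.57.

pH = 1.57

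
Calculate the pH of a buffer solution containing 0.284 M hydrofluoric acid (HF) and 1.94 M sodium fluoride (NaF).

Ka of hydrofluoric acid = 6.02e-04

pKa = -log(6.02e-04) = 3.22. pH = pKa + log([A⁻]/[HA]) = 3.22 + log(1.94/0.284)

pH = 4.05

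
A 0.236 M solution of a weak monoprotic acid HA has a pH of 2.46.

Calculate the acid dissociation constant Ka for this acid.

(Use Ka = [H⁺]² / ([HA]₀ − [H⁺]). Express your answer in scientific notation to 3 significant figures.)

[H⁺] = 10^(−pH) = 10^(−2.46) = 3.467e-03 M. For HA ⇌ H⁺ + A⁻, Ka = [H⁺][A⁻]/[HA] = [H⁺]² / ([HA]₀ − [H⁺]) = (3.467e-03)² / (0.236 − 3.467e-03) = 5.17e-05.

K_a = 5.17e-05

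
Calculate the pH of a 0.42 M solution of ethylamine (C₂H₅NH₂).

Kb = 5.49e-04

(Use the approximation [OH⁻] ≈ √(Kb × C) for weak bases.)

[OH⁻] = √(Kb × C) = √(5.49e-04 × 0.42) = 1.5185e-02. pOH = 1.82, pH = 14 - pOH

pH = 12.18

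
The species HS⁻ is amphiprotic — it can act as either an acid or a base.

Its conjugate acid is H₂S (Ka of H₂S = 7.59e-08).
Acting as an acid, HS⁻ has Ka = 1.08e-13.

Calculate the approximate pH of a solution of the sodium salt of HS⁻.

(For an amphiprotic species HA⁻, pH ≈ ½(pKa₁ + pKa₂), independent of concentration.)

pKa₁ = -log(7.59e-08) = 7.12; pKa₂ = -log(1.08e-13) = 12.97. For an amphiprotic species, pH ≈ ½(pKa₁ + pKa₂) = ½(7.12 + 12.97) = 10.04.

pH = 10.04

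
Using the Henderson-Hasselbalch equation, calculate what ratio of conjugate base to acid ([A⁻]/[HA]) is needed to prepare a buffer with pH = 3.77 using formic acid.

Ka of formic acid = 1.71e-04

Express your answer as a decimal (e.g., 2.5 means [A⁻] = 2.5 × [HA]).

pKa = -log(1.71e-04) = 3.7670. pH = pKa + log([A⁻]/[HA]), so log([A⁻]/[HA]) = pH − pKa = 3.77 − 3.7670 = 0.0030. [A⁻]/[HA] = 10^(0.0030) = 1.01

[A⁻]/[HA] = 1.01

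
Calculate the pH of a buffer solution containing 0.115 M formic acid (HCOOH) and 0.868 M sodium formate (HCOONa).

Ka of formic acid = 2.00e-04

pKa = -log(2.00e-04) = 3.70. pH = pKa + log([A⁻]/[HA]) = 3.70 + log(0.868/0.115)

pH = 4.58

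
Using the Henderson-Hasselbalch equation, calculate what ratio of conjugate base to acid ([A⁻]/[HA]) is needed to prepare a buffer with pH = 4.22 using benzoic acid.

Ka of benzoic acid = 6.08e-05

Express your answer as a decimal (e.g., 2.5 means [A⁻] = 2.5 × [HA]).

pKa = -log(6.08e-05) = 4.2161. pH = pKa + log([A⁻]/[HA]), so log([A⁻]/[HA]) = pH − pKa = 4.22 − 4.2161 = 0.0039. [A⁻]/[HA] = 10^(0.0039) = 1.01

[A⁻]/[HA] = 1.01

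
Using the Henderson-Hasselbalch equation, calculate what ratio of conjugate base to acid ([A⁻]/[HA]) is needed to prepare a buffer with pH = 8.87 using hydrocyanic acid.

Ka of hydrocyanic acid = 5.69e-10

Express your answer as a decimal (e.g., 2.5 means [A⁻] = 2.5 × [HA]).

pKa = -log(5.69e-10) = 9.2449. pH = pKa + log([A⁻]/[HA]), so log([A⁻]/[HA]) = pH − pKa = 8.87 − 9.2449 = -0.3749. [A⁻]/[HA] = 10^(-0.3749) = 0.422

[A⁻]/[HA] = 0.422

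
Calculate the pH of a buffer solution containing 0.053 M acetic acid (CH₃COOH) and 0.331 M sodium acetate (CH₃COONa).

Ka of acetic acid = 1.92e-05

pKa = -log(1.92e-05) = 4.72. pH = pKa + log([A⁻]/[HA]) = 4.72 + log(0.331/0.053)

pH = 5.51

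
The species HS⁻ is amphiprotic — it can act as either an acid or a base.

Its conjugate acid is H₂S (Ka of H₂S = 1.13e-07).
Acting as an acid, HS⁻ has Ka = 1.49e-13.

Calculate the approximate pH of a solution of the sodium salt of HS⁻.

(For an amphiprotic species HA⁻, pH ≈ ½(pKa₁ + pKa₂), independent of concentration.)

pKa₁ = -log(1.13e-07) = 6.95; pKa₂ = -log(1.49e-13) = 12.83. For an amphiprotic species, pH ≈ ½(pKa₁ + pKa₂) = ½(6.95 + 12.83) = 9.89.

pH = 9.89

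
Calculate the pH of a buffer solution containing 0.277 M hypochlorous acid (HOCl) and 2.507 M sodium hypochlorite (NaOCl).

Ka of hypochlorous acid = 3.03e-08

pKa = -log(3.03e-08) = 7.52. pH = pKa + log([A⁻]/[HA]) = 7.52 + log(2.507/0.277)

pH = 8.48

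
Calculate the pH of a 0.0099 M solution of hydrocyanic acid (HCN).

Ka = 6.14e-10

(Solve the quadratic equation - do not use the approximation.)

x² + Ka×x - Ka×C = 0. Using quadratic formula: [H⁺] = 2.4652e-06

pH = 5.61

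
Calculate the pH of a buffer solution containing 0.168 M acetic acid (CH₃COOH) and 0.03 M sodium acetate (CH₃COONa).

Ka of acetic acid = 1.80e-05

pKa = -log(1.80e-05) = 4.74. pH = pKa + log([A⁻]/[HA]) = 4.74 + log(0.03/0.168)

pH = 4.00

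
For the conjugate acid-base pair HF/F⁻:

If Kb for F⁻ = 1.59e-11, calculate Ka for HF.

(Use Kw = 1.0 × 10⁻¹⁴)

For a conjugate pair Ka × Kb = Kw, so Ka = Kw/Kb = 1.0 × 10⁻¹⁴ / 1.59e-11 = 6.29e-04.

K_a = 6.29e-04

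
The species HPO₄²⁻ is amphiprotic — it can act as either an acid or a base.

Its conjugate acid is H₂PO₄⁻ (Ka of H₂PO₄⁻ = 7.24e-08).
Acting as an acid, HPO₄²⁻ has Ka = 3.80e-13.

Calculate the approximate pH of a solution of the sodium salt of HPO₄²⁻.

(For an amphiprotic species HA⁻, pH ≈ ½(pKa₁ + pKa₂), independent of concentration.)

pKa₁ = -log(7.24e-08) = 7.14; pKa₂ = -log(3.80e-13) = 12.42. For an amphiprotic species, pH ≈ ½(pKa₁ + pKa₂) = ½(7.14 + 12.42) = 9.78.

pH = 9.78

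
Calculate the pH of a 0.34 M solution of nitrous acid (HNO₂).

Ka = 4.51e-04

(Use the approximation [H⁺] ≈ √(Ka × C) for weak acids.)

[H⁺] = √(Ka × C) = √(4.51e-04 × 0.34) = 1.2383e-02. pH = -log(1.2383e-02)

pH = 1.91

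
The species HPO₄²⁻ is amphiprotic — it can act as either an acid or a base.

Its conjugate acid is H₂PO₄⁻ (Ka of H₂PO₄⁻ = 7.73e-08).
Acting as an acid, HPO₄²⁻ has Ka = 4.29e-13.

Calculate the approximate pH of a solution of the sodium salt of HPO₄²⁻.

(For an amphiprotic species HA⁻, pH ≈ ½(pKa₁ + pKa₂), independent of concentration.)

pKa₁ = -log(7.73e-08) = 7.11; pKa₂ = -log(4.29e-13) = 12.37. For an amphiprotic species, pH ≈ ½(pKa₁ + pKa₂) = ½(7.11 + 12.37) = 9.74.

pH = 9.74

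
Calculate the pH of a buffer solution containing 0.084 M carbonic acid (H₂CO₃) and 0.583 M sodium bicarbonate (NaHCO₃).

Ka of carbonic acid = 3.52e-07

pKa = -log(3.52e-07) = 6.45. pH = pKa + log([A⁻]/[HA]) = 6.45 + log(0.583/0.084)

pH = 7.29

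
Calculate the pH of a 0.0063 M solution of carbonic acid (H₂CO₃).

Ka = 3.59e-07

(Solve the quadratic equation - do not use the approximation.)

x² + Ka×x - Ka×C = 0. Using quadratic formula: [H⁺] = 4.7378e-05

pH = 4.32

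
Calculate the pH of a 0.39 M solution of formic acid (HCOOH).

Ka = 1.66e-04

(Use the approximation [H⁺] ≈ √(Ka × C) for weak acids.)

[H⁺] = √(Ka × C) = √(1.66e-04 × 0.39) = 8.0461e-03. pH = -log(8.0461e-03)

pH = 2.09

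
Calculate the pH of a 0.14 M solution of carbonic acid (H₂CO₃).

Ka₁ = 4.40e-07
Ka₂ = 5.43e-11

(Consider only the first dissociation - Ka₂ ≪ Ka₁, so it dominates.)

First dissociation dominates. From Ka₁ = [H⁺][HA⁻]/[H₂A], x² + Ka₁·x − Ka₁·C = 0 with C = 0.14 M and Ka₁ = 4.40e-07. Solving: [H⁺] = (−Ka₁ + √(Ka₁² + 4·Ka₁·C)) / 2 = 2.4797e-04 M. pH = -log(2.4797e-04) = 3.61.

pH = 3.61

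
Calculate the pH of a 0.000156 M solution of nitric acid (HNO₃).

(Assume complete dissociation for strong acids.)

[H⁺] = 0.000156 M for strong acid. pH = -log[H⁺] = -log(0.000156)

pH = 3.81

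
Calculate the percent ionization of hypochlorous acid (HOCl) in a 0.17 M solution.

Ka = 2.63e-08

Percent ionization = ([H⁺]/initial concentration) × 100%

Using Ka equilibrium: x² + Ka×x - Ka×C = 0. Solving: [H⁺] = 6.6852e-05. Percent = (6.6852e-05/0.17) × 100

Percent ionization = 0.0393%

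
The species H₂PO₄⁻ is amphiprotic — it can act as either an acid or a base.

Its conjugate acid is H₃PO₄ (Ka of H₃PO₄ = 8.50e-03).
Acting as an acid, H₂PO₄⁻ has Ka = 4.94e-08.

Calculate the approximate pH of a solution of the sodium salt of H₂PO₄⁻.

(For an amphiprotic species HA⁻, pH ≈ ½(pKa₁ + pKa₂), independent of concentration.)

pKa₁ = -log(8.50e-03) = 2.07; pKa₂ = -log(4.94e-08) = 7.31. For an amphiprotic species, pH ≈ ½(pKa₁ + pKa₂) = ½(2.07 + 7.31) = 4.69.

pH = 4.69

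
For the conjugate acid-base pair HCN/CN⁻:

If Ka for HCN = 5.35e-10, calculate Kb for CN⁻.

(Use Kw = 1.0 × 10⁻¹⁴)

For a conjugate pair Ka × Kb = Kw, so Kb = Kw/Ka = 1.0 × 10⁻¹⁴ / 5.35e-10 = 1.87e-05.

K_b = 1.87e-05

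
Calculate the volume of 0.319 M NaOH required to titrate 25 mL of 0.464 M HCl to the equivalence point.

At equivalence: moles acid = moles base. moles HCl = 0.464 × 25/1000 = 0.0116 mol. V_base = moles / 0.319 × 1000 = 36.4 mL.

V_{base} = 36.4 mL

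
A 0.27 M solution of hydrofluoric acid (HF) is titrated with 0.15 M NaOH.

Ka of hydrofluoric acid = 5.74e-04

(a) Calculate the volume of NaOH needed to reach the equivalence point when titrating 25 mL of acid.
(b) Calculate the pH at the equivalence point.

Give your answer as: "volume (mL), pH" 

moles acid = 0.27 × 25/1000 = 0.00675 mol; V_base = moles/0.15 × 1000 = 45.0 mL. At equivalence only the conjugate base is present: [A⁻] = 0.00675/0.070 = 9.6429e-02 M. Kb = Kw/Ka = 1.74e-11; [OH⁻] = √(Kb × [A⁻]) = 1.2961e-06; pOH = 5.89; pH = 14 - pOH = 8.11.

V = 45.0 mL, pH = 8.11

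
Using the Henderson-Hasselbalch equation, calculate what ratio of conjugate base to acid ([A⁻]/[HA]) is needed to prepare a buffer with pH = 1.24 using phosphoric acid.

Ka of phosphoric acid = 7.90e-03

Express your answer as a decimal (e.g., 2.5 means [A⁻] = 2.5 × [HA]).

pKa = -log(7.90e-03) = 2.1024. pH = pKa + log([A⁻]/[HA]), so log([A⁻]/[HA]) = pH − pKa = 1.24 − 2.1024 = -0.8624. [A⁻]/[HA] = 10^(-0.8624) = 0.137

[A⁻]/[HA] = 0.137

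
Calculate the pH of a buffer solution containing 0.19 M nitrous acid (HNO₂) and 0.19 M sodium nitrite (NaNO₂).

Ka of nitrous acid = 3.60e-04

pKa = -log(3.60e-04) = 3.44. pH = pKa + log([A⁻]/[HA]) = 3.44 + log(0.19/0.19)

pH = 3.44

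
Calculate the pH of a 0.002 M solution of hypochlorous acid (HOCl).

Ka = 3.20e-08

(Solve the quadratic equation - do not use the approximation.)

x² + Ka×x - Ka×C = 0. Using quadratic formula: [H⁺] = 7.9840e-06

pH = 5.10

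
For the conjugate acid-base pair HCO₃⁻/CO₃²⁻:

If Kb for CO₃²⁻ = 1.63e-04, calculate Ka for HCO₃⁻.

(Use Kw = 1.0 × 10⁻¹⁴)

For a conjugate pair Ka × Kb = Kw, so Ka = Kw/Kb = 1.0 × 10⁻¹⁴ / 1.63e-04 = 6.13e-11.

K_a = 6.13e-11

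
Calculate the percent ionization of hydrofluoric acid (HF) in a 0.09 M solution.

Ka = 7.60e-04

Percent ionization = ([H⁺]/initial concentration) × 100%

Using Ka equilibrium: x² + Ka×x - Ka×C = 0. Solving: [H⁺] = 7.8992e-03. Percent = (7.8992e-03/0.09) × 100

Percent ionization = 8.78%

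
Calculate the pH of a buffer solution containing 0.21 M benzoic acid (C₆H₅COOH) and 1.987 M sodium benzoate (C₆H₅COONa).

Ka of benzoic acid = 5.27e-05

pKa = -log(5.27e-05) = 4.28. pH = pKa + log([A⁻]/[HA]) = 4.28 + log(1.987/0.21)

pH = 5.25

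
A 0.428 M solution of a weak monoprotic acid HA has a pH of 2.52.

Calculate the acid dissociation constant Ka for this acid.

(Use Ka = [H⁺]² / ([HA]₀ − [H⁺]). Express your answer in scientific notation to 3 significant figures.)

[H⁺] = 10^(−pH) = 10^(−2.52) = 3.020e-03 M. For HA ⇌ H⁺ + A⁻, Ka = [H⁺][A⁻]/[HA] = [H⁺]² / ([HA]₀ − [H⁺]) = (3.020e-03)² / (0.428 − 3.020e-03) = 2.15e-05.

K_a = 2.15e-05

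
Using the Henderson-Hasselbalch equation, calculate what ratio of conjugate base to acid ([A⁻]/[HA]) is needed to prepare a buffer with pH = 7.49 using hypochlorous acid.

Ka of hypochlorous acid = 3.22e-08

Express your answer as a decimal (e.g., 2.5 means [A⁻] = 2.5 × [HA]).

pKa = -log(3.22e-08) = 7.4921. pH = pKa + log([A⁻]/[HA]), so log([A⁻]/[HA]) = pH − pKa = 7.49 − 7.4921 = -0.0021. [A⁻]/[HA] = 10^(-0.0021) = 0.995

[A⁻]/[HA] = 0.995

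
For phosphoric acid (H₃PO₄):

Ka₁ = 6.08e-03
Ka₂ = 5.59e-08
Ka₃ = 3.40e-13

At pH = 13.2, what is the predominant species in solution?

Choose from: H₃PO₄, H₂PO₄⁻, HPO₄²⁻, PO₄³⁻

pKa₁ = 2.22, pKa₂ = 7.25, pKa₃ = 12.47. For a polyprotic acid the predominant species crosses at each pKa: below pKa_n the protonated form dominates, above it the deprotonated form does. At pH = 13.2, the predominant species is PO₄³⁻.

PO₄³⁻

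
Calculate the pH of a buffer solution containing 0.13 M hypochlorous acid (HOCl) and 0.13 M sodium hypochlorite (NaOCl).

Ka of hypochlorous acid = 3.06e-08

pKa = -log(3.06e-08) = 7.51. pH = pKa + log([A⁻]/[HA]) = 7.51 + log(0.13/0.13)

pH = 7.51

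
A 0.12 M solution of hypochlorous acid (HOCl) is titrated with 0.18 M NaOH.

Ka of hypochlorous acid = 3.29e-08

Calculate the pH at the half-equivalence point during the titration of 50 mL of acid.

At half-equivalence [HA] = [A⁻], so Henderson-Hasselbalch gives pH = pKa = -log(3.29e-08) = 7.48.

pH = pKa = 7.48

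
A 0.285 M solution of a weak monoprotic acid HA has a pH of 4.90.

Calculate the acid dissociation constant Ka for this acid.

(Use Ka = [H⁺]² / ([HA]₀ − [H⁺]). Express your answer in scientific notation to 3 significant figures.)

[H⁺] = 10^(−pH) = 10^(−4.90) = 1.259e-05 M. For HA ⇌ H⁺ + A⁻, Ka = [H⁺][A⁻]/[HA] = [H⁺]² / ([HA]₀ − [H⁺]) = (1.259e-05)² / (0.285 − 1.259e-05) = 5.56e-10.

K_a = 5.56e-10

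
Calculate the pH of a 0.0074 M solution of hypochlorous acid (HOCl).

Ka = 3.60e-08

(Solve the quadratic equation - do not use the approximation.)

x² + Ka×x - Ka×C = 0. Using quadratic formula: [H⁺] = 1.6304e-05

pH = 4.79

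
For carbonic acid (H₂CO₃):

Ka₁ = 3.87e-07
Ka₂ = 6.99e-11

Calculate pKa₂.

pKa₂ = -log(Ka₂) = -log(6.99e-11) = 10.16.

pK_{a2} = 10.16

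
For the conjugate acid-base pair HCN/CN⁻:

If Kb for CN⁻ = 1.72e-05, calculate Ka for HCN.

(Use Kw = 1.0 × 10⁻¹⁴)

For a conjugate pair Ka × Kb = Kw, so Ka = Kw/Kb = 1.0 × 10⁻¹⁴ / 1.72e-05 = 5.81e-10.

K_a = 5.81e-10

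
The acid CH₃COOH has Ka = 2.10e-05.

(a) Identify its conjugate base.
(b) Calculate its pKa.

(a) The conjugate base is formed by removing one H⁺ from CH₃COOH, giving CH₃COO⁻. (b) pKa = -log(Ka) = -log(2.10e-05) = 4.68.

Conjugate base: CH₃COO⁻; pK_a = 4.68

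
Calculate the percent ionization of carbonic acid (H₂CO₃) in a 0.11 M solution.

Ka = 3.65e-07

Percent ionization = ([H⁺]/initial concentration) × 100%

Using Ka equilibrium: x² + Ka×x - Ka×C = 0. Solving: [H⁺] = 2.0019e-04. Percent = (2.0019e-04/0.11) × 100

Percent ionization = 0.182%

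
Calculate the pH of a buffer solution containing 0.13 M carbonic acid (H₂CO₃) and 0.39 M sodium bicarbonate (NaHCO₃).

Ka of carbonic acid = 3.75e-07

pKa = -log(3.75e-07) = 6.43. pH = pKa + log([A⁻]/[HA]) = 6.43 + log(0.39/0.13)

pH = 6.90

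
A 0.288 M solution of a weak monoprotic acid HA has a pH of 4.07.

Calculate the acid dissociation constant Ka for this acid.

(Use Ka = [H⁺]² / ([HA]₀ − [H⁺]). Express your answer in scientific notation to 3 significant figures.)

[H⁺] = 10^(−pH) = 10^(−4.07) = 8.511e-05 M. For HA ⇌ H⁺ + A⁻, Ka = [H⁺][A⁻]/[HA] = [H⁺]² / ([HA]₀ − [H⁺]) = (8.511e-05)² / (0.288 − 8.511e-05) = 2.52e-08.

K_a = 2.52e-08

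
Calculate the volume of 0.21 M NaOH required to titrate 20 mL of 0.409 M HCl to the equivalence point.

At equivalence: moles acid = moles base. moles HCl = 0.409 × 20/1000 = 0.00818 mol. V_base = moles / 0.21 × 1000 = 39.0 mL.

V_{base} = 39.0 mL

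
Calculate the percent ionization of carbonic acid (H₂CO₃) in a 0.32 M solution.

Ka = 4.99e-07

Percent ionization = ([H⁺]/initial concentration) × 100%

Using Ka equilibrium: x² + Ka×x - Ka×C = 0. Solving: [H⁺] = 3.9935e-04. Percent = (3.9935e-04/0.32) × 100

Percent ionization = 0.125%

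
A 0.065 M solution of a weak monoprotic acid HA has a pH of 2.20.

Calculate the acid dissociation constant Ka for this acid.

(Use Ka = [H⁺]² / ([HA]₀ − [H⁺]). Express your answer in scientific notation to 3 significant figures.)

[H⁺] = 10^(−pH) = 10^(−2.20) = 6.310e-03 M. For HA ⇌ H⁺ + A⁻, Ka = [H⁺][A⁻]/[HA] = [H⁺]² / ([HA]₀ − [H⁺]) = (6.310e-03)² / (0.065 − 6.310e-03) = 6.78e-04.

K_a = 6.78e-04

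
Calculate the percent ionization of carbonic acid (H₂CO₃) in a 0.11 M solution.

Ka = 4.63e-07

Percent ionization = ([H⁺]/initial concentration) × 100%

Using Ka equilibrium: x² + Ka×x - Ka×C = 0. Solving: [H⁺] = 2.2545e-04. Percent = (2.2545e-04/0.11) × 100

Percent ionization = 0.205%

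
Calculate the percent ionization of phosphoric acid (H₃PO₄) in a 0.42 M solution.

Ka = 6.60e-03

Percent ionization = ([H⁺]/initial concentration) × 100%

Using Ka equilibrium: x² + Ka×x - Ka×C = 0. Solving: [H⁺] = 4.9453e-02. Percent = (4.9453e-02/0.42) × 100

Percent ionization = 11.8%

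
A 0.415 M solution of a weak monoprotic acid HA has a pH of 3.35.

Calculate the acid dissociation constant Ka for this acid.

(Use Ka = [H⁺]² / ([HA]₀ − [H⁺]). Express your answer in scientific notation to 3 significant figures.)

[H⁺] = 10^(−pH) = 10^(−3.35) = 4.467e-04 M. For HA ⇌ H⁺ + A⁻, Ka = [H⁺][A⁻]/[HA] = [H⁺]² / ([HA]₀ − [H⁺]) = (4.467e-04)² / (0.415 − 4.467e-04) = 4.81e-07.

K_a = 4.81e-07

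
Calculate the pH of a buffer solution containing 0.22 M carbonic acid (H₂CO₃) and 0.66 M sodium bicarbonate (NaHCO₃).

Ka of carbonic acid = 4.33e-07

pKa = -log(4.33e-07) = 6.36. pH = pKa + log([A⁻]/[HA]) = 6.36 + log(0.66/0.22)

pH = 6.84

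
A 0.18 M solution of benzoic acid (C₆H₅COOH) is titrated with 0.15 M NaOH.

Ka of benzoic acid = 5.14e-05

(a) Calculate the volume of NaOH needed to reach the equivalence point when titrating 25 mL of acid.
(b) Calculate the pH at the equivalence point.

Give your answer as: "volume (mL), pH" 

moles acid = 0.18 × 25/1000 = 0.0045 mol; V_base = moles/0.15 × 1000 = 30.0 mL. At equivalence only the conjugate base is present: [A⁻] = 0.0045/0.055 = 8.1818e-02 M. Kb = Kw/Ka = 1.95e-10; [OH⁻] = √(Kb × [A⁻]) = 3.9897e-06; pOH = 5.40; pH = 14 - pOH = 8.60.

V = 30.0 mL, pH = 8.60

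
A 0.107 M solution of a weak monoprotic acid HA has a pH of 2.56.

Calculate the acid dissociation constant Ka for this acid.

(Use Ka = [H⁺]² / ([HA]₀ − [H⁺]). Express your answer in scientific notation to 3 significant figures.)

[H⁺] = 10^(−pH) = 10^(−2.56) = 2.754e-03 M. For HA ⇌ H⁺ + A⁻, Ka = [H⁺][A⁻]/[HA] = [H⁺]² / ([HA]₀ − [H⁺]) = (2.754e-03)² / (0.107 − 2.754e-03) = 7.28e-05.

K_a = 7.28e-05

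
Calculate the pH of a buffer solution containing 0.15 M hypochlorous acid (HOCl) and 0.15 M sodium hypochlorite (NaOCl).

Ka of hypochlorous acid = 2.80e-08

pKa = -log(2.80e-08) = 7.55. pH = pKa + log([A⁻]/[HA]) = 7.55 + log(0.15/0.15)

pH = 7.55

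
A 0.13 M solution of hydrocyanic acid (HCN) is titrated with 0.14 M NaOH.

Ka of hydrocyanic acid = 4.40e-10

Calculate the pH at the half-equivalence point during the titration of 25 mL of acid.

At half-equivalence [HA] = [A⁻], so Henderson-Hasselbalch gives pH = pKa = -log(4.40e-10) = 9.36.

pH = pKa = 9.36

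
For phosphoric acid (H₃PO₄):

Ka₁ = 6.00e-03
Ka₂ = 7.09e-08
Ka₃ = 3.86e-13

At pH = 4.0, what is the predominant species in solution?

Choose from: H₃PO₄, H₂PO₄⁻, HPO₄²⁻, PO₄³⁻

pKa₁ = 2.22, pKa₂ = 7.15, pKa₃ = 12.41. For a polyprotic acid the predominant species crosses at each pKa: below pKa_n the protonated form dominates, above it the deprotonated form does. At pH = 4.0, the predominant species is H₂PO₄⁻.

H₂PO₄⁻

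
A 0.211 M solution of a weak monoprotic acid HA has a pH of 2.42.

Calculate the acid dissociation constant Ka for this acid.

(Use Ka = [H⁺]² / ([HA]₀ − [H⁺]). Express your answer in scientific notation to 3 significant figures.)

[H⁺] = 10^(−pH) = 10^(−2.42) = 3.802e-03 M. For HA ⇌ H⁺ + A⁻, Ka = [H⁺][A⁻]/[HA] = [H⁺]² / ([HA]₀ − [H⁺]) = (3.802e-03)² / (0.211 − 3.802e-03) = 6.98e-05.

K_a = 6.98e-05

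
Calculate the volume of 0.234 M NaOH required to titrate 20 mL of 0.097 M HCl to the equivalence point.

At equivalence: moles acid = moles base. moles HCl = 0.097 × 20/1000 = 0.00194 mol. V_base = moles / 0.234 × 1000 = 8.3 mL.

V_{base} = 8.3 mL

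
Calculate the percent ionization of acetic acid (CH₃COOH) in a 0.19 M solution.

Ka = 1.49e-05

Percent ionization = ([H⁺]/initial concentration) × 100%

Using Ka equilibrium: x² + Ka×x - Ka×C = 0. Solving: [H⁺] = 1.6751e-03. Percent = (1.6751e-03/0.19) × 100

Percent ionization = 0.882%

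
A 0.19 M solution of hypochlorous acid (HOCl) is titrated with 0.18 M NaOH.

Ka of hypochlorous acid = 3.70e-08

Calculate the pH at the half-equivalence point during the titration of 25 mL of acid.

At half-equivalence [HA] = [A⁻], so Henderson-Hasselbalch gives pH = pKa = -log(3.70e-08) = 7.43.

pH = pKa = 7.43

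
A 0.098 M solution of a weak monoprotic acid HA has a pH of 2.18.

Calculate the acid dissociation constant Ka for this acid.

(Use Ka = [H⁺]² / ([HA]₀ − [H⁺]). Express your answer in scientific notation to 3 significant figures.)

[H⁺] = 10^(−pH) = 10^(−2.18) = 6.607e-03 M. For HA ⇌ H⁺ + A⁻, Ka = [H⁺][A⁻]/[HA] = [H⁺]² / ([HA]₀ − [H⁺]) = (6.607e-03)² / (0.098 − 6.607e-03) = 4.78e-04.

K_a = 4.78e-04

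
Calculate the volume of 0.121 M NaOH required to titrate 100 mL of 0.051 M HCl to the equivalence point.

At equivalence: moles acid = moles base. moles HCl = 0.051 × 100/1000 = 0.0051 mol. V_base = moles / 0.121 × 1000 = 42.1 mL.

V_{base} = 42.1 mL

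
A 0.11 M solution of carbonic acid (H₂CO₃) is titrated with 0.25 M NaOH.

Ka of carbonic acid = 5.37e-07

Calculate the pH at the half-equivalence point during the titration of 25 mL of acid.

At half-equivalence [HA] = [A⁻], so Henderson-Hasselbalch gives pH = pKa = -log(5.37e-07) = 6.27.

pH = pKa = 6.27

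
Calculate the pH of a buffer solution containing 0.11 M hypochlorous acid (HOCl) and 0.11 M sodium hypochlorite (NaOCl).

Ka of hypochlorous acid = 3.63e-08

pKa = -log(3.63e-08) = 7.44. pH = pKa + log([A⁻]/[HA]) = 7.44 + log(0.11/0.11)

pH = 7.44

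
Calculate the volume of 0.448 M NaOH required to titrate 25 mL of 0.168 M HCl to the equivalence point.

At equivalence: moles acid = moles base. moles HCl = 0.168 × 25/1000 = 0.0042 mol. V_base = moles / 0.448 × 1000 = 9.4 mL.

V_{base} = 9.4 mL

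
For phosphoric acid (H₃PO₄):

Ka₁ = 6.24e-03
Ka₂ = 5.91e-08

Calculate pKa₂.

pKa₂ = -log(Ka₂) = -log(5.91e-08) = 7.23.

pK_{a2} = 7.23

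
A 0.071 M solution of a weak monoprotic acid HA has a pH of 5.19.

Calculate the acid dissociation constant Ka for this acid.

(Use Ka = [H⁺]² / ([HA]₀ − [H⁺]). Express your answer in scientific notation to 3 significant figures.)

[H⁺] = 10^(−pH) = 10^(−5.19) = 6.457e-06 M. For HA ⇌ H⁺ + A⁻, Ka = [H⁺][A⁻]/[HA] = [H⁺]² / ([HA]₀ − [H⁺]) = (6.457e-06)² / (0.071 − 6.457e-06) = 5.87e-10.

K_a = 5.87e-10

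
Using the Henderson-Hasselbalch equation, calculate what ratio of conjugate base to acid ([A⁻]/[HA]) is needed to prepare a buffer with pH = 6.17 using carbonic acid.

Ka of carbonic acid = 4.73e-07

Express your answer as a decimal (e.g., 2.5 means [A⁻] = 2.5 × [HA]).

pKa = -log(4.73e-07) = 6.3251. pH = pKa + log([A⁻]/[HA]), so log([A⁻]/[HA]) = pH − pKa = 6.17 − 6.3251 = -0.1551. [A⁻]/[HA] = 10^(-0.1551) = 0.700

[A⁻]/[HA] = 0.700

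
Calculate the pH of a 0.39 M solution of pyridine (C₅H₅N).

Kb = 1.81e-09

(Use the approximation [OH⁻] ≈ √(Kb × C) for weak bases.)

[OH⁻] = √(Kb × C) = √(1.81e-09 × 0.39) = 2.6569e-05. pOH = 4.58, pH = 14 - pOH

pH = 9.42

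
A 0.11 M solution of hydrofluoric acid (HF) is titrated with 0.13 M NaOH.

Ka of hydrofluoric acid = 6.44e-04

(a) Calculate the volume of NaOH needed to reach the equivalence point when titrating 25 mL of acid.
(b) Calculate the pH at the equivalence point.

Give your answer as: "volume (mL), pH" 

moles acid = 0.11 × 25/1000 = 0.00275 mol; V_base = moles/0.13 × 1000 = 21.2 mL. At equivalence only the conjugate base is present: [A⁻] = 0.00275/0.046 = 5.9583e-02 M. Kb = Kw/Ka = 1.55e-11; [OH⁻] = √(Kb × [A⁻]) = 9.6188e-07; pOH = 6.02; pH = 14 - pOH = 7.98.

V = 21.2 mL, pH = 7.98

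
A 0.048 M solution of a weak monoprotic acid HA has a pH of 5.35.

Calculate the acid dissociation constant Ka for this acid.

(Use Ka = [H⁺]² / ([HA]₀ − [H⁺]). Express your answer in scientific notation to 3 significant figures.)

[H⁺] = 10^(−pH) = 10^(−5.35) = 4.467e-06 M. For HA ⇌ H⁺ + A⁻, Ka = [H⁺][A⁻]/[HA] = [H⁺]² / ([HA]₀ − [H⁺]) = (4.467e-06)² / (0.048 − 4.467e-06) = 4.16e-10.

K_a = 4.16e-10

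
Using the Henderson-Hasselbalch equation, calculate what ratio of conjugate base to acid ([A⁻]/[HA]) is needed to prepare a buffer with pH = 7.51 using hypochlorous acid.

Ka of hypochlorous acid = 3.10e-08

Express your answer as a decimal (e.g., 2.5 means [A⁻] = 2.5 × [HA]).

pKa = -log(3.10e-08) = 7.5086. pH = pKa + log([A⁻]/[HA]), so log([A⁻]/[HA]) = pH − pKa = 7.51 − 7.5086 = 0.0014. [A⁻]/[HA] = 10^(0.0014) = 1.00

[A⁻]/[HA] = 1.00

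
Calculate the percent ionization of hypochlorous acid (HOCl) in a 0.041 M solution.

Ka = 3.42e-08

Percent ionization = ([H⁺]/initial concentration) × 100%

Using Ka equilibrium: x² + Ka×x - Ka×C = 0. Solving: [H⁺] = 3.7429e-05. Percent = (3.7429e-05/0.041) × 100

Percent ionization = 0.0913%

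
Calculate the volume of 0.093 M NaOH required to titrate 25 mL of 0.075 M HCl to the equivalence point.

At equivalence: moles acid = moles base. moles HCl = 0.075 × 25/1000 = 0.001875 mol. V_base = moles / 0.093 × 1000 = 20.2 mL.

V_{base} = 20.2 mL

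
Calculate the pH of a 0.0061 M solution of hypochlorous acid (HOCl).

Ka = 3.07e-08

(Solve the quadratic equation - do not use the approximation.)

x² + Ka×x - Ka×C = 0. Using quadratic formula: [H⁺] = 1.3669e-05

pH = 4.86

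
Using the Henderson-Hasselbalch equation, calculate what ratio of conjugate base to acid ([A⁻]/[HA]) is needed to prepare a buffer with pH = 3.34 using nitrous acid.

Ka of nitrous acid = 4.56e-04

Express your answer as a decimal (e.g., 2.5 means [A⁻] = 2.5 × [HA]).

pKa = -log(4.56e-04) = 3.3410. pH = pKa + log([A⁻]/[HA]), so log([A⁻]/[HA]) = pH − pKa = 3.34 − 3.3410 = -0.0010. [A⁻]/[HA] = 10^(-0.0010) = 0.998

[A⁻]/[HA] = 0.998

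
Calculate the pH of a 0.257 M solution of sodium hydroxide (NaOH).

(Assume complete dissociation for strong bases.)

[OH⁻] = 0.257 M for strong base. pOH = -log[OH⁻] = 0.59, pH = 14 - pOH

pH = 13.41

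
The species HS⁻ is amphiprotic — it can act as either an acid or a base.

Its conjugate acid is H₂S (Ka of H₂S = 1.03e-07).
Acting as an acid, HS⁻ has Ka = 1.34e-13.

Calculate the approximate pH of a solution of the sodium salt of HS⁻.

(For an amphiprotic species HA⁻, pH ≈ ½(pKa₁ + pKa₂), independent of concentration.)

pKa₁ = -log(1.03e-07) = 6.99; pKa₂ = -log(1.34e-13) = 12.87. For an amphiprotic species, pH ≈ ½(pKa₁ + pKa₂) = ½(6.99 + 12.87) = 9.93.

pH = 9.93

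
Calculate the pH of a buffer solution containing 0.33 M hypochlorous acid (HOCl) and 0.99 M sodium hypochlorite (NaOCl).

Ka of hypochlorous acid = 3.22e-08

pKa = -log(3.22e-08) = 7.49. pH = pKa + log([A⁻]/[HA]) = 7.49 + log(0.99/0.33)

pH = 7.97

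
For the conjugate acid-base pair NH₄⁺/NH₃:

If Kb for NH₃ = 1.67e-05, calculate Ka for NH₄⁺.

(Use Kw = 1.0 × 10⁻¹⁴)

For a conjugate pair Ka × Kb = Kw, so Ka = Kw/Kb = 1.0 × 10⁻¹⁴ / 1.67e-05 = 5.99e-10.

K_a = 5.99e-10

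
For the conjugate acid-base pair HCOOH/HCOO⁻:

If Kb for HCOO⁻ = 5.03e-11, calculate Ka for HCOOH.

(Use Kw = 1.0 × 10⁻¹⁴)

For a conjugate pair Ka × Kb = Kw, so Ka = Kw/Kb = 1.0 × 10⁻¹⁴ / 5.03e-11 = 1.99e-04.

K_a = 1.99e-04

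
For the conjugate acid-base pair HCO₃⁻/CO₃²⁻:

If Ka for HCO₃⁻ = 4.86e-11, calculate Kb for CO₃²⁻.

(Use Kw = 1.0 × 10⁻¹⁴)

For a conjugate pair Ka × Kb = Kw, so Kb = Kw/Ka = 1.0 × 10⁻¹⁴ / 4.86e-11 = 2.06e-04.

K_b = 2.06e-04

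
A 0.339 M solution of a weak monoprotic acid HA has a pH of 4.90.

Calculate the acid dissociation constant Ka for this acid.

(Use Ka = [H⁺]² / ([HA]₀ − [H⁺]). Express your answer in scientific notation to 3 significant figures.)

[H⁺] = 10^(−pH) = 10^(−4.90) = 1.259e-05 M. For HA ⇌ H⁺ + A⁻, Ka = [H⁺][A⁻]/[HA] = [H⁺]² / ([HA]₀ − [H⁺]) = (1.259e-05)² / (0.339 − 1.259e-05) = 4.68e-10.

K_a = 4.68e-10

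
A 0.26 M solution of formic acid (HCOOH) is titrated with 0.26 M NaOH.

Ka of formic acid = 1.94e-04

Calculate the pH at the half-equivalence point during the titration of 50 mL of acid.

At half-equivalence [HA] = [A⁻], so Henderson-Hasselbalch gives pH = pKa = -log(1.94e-04) = 3.71.

pH = pKa = 3.71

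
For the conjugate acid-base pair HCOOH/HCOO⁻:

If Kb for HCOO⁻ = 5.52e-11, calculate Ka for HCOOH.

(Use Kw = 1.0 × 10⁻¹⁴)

For a conjugate pair Ka × Kb = Kw, so Ka = Kw/Kb = 1.0 × 10⁻¹⁴ / 5.52e-11 = 1.81e-04.

K_a = 1.81e-04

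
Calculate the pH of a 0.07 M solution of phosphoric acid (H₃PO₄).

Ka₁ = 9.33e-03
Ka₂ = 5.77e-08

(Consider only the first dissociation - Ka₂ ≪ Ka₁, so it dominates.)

First dissociation dominates. From Ka₁ = [H⁺][HA⁻]/[H₂A], x² + Ka₁·x − Ka₁·C = 0 with C = 0.07 M and Ka₁ = 9.33e-03. Solving: [H⁺] = (−Ka₁ + √(Ka₁² + 4·Ka₁·C)) / 2 = 2.1313e-02 M. pH = -log(2.1313e-02) = 1.67.

pH = 1.67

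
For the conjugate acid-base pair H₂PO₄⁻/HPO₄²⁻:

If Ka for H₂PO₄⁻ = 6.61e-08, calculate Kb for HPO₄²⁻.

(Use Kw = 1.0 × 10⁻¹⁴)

For a conjugate pair Ka × Kb = Kw, so Kb = Kw/Ka = 1.0 × 10⁻¹⁴ / 6.61e-08 = 1.51e-07.

K_b = 1.51e-07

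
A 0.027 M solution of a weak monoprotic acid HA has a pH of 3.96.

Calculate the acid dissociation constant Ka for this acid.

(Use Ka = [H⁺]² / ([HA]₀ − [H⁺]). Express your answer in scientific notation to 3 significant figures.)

[H⁺] = 10^(−pH) = 10^(−3.96) = 1.096e-04 M. For HA ⇌ H⁺ + A⁻, Ka = [H⁺][A⁻]/[HA] = [H⁺]² / ([HA]₀ − [H⁺]) = (1.096e-04)² / (0.027 − 1.096e-04) = 4.47e-07.

K_a = 4.47e-07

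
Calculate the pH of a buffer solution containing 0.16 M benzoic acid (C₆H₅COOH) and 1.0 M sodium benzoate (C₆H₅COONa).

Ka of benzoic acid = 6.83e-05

pKa = -log(6.83e-05) = 4.17. pH = pKa + log([A⁻]/[HA]) = 4.17 + log(1.0/0.16)

pH = 4.96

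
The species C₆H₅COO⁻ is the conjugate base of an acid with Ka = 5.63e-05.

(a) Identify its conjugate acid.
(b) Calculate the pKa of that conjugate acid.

(a) The conjugate acid is formed by adding one H⁺ to C₆H₅COO⁻, giving C₆H₅COOH. (b) pKa = -log(Ka) = -log(5.63e-05) = 4.25.

Conjugate acid: C₆H₅COOH; pK_a = 4.25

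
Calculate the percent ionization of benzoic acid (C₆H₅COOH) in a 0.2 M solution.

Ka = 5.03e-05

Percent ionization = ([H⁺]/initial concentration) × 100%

Using Ka equilibrium: x² + Ka×x - Ka×C = 0. Solving: [H⁺] = 3.1467e-03. Percent = (3.1467e-03/0.2) × 100

Percent ionization = 1.57%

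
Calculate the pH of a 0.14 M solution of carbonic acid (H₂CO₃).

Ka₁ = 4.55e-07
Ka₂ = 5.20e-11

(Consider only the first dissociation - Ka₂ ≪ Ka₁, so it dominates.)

First dissociation dominates. From Ka₁ = [H⁺][HA⁻]/[H₂A], x² + Ka₁·x − Ka₁·C = 0 with C = 0.14 M and Ka₁ = 4.55e-07. Solving: [H⁺] = (−Ka₁ + √(Ka₁² + 4·Ka₁·C)) / 2 = 2.5216e-04 M. pH = -log(2.5216e-04) = 3.60.

pH = 3.60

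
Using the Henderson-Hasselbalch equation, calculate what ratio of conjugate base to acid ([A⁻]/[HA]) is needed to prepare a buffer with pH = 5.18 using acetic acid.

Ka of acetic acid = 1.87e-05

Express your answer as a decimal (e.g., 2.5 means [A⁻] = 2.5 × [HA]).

pKa = -log(1.87e-05) = 4.7282. pH = pKa + log([A⁻]/[HA]), so log([A⁻]/[HA]) = pH − pKa = 5.18 − 4.7282 = 0.4518. [A⁻]/[HA] = 10^(0.4518) = 2.83

[A⁻]/[HA] = 2.83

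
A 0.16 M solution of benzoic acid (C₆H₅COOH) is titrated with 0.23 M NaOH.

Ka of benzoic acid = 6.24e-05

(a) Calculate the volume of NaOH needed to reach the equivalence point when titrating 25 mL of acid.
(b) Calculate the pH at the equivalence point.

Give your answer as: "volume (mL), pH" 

moles acid = 0.16 × 25/1000 = 0.004 mol; V_base = moles/0.23 × 1000 = 17.4 mL. At equivalence only the conjugate base is present: [A⁻] = 0.004/0.042 = 9.4359e-02 M. Kb = Kw/Ka = 1.60e-10; [OH⁻] = √(Kb × [A⁻]) = 3.8887e-06; pOH = 5.41; pH = 14 - pOH = 8.59.

V = 17.4 mL, pH = 8.59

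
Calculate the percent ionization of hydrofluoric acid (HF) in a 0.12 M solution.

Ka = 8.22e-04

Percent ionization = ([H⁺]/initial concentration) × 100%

Using Ka equilibrium: x² + Ka×x - Ka×C = 0. Solving: [H⁺] = 9.5293e-03. Percent = (9.5293e-03/0.12) × 100

Percent ionization = 7.94%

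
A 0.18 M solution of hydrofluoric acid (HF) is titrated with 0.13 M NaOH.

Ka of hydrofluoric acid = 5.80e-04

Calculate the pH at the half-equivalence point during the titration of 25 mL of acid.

At half-equivalence [HA] = [A⁻], so Henderson-Hasselbalch gives pH = pKa = -log(5.80e-04) = 3.24.

pH = pKa = 3.24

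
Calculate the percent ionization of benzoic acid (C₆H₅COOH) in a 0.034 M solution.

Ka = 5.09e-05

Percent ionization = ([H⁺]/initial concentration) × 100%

Using Ka equilibrium: x² + Ka×x - Ka×C = 0. Solving: [H⁺] = 1.2903e-03. Percent = (1.2903e-03/0.034) × 100

Percent ionization = 3.8%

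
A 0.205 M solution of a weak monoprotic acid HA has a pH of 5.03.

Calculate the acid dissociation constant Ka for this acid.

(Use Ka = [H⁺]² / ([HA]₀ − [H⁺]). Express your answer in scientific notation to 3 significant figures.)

[H⁺] = 10^(−pH) = 10^(−5.03) = 9.333e-06 M. For HA ⇌ H⁺ + A⁻, Ka = [H⁺][A⁻]/[HA] = [H⁺]² / ([HA]₀ − [H⁺]) = (9.333e-06)² / (0.205 − 9.333e-06) = 4.25e-10.

K_a = 4.25e-10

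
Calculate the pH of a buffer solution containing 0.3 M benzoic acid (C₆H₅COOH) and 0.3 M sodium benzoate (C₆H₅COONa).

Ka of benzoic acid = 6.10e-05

pKa = -log(6.10e-05) = 4.21. pH = pKa + log([A⁻]/[HA]) = 4.21 + log(0.3/0.3)

pH = 4.21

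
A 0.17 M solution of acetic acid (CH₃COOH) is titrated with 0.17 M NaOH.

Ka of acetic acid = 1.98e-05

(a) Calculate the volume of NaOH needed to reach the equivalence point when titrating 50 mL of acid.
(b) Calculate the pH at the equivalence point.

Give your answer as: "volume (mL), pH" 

moles acid = 0.17 × 50/1000 = 0.0085 mol; V_base = moles/0.17 × 1000 = 50.0 mL. At equivalence only the conjugate base is present: [A⁻] = 0.0085/0.100 = 8.5000e-02 M. Kb = Kw/Ka = 5.05e-10; [OH⁻] = √(Kb × [A⁻]) = 6.5520e-06; pOH = 5.18; pH = 14 - pOH = 8.82.

V = 50.0 mL, pH = 8.82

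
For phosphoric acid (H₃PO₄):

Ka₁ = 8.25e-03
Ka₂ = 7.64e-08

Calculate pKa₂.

pKa₂ = -log(Ka₂) = -log(7.64e-08) = 7.12.

pK_{a2} = 7.12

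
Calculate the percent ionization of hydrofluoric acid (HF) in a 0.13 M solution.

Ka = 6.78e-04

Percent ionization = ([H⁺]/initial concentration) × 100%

Using Ka equilibrium: x² + Ka×x - Ka×C = 0. Solving: [H⁺] = 9.0554e-03. Percent = (9.0554e-03/0.13) × 100

Percent ionization = 6.97%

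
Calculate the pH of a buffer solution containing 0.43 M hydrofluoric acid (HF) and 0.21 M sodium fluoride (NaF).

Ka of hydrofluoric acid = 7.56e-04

pKa = -log(7.56e-04) = 3.12. pH = pKa + log([A⁻]/[HA]) = 3.12 + log(0.21/0.43)

pH = 2.81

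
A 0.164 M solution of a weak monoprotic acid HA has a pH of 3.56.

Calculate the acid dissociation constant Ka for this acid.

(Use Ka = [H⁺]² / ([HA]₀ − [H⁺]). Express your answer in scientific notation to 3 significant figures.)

[H⁺] = 10^(−pH) = 10^(−3.56) = 2.754e-04 M. For HA ⇌ H⁺ + A⁻, Ka = [H⁺][A⁻]/[HA] = [H⁺]² / ([HA]₀ − [H⁺]) = (2.754e-04)² / (0.164 − 2.754e-04) = 4.63e-07.

K_a = 4.63e-07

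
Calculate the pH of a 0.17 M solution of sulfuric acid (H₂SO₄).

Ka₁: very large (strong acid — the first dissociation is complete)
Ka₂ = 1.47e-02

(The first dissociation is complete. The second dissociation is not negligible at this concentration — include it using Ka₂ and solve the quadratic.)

First dissociation is complete: [H⁺]₀ = [HSO₄⁻]₀ = C = 0.17 M. Second dissociation HSO₄⁻ ⇌ H⁺ + SO₄²⁻: let x = [SO₄²⁻]. Ka₂ = (C + x)·x / (C − x) = 1.47e-02 → x² + (C + Ka₂)·x − Ka₂·C = 0 → x² + 0.18470·x − 2.499e-03 = 0. x = (−0.18470 + √(0.18470² + 4 × 2.499e-03)) / 2 = 1.2662e-02 M. [H⁺] = C + x = 0.17 + 1.2662e-02 = 1.8266e-01 M. pH = -log(1.8266e-01) = 0.74.

pH = 0.74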